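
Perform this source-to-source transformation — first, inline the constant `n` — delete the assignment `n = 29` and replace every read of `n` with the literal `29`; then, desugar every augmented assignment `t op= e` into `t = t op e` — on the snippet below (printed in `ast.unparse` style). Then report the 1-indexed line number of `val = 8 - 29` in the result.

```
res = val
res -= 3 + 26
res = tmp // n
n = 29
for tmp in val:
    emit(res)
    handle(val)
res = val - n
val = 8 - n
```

8

Transformed code:
res = val
res = res - (3 + 26)
res = tmp // 29
for tmp in val:
    emit(res)
    handle(val)
res = val - 29
val = 8 - 29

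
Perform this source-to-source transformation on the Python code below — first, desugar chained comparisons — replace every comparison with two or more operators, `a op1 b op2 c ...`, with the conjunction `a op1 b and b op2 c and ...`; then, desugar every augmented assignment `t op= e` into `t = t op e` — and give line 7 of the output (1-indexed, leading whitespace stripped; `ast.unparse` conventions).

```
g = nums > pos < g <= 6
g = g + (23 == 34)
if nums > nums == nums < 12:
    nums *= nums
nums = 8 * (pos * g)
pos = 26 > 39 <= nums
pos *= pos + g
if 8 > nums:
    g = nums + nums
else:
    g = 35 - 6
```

pos = pos * (pos + g)

Transformed code:
g = nums > pos and pos < g and (g <= 6)
g = g + (23 == 34)
if nums > nums and nums == nums and (nums < 12):
    nums = nums * nums
nums = 8 * (pos * g)
pos = 26 > 39 and 39 <= nums
pos = pos * (pos + g)
if 8 > nums:
    g = nums + nums
else:
    g = 35 - 6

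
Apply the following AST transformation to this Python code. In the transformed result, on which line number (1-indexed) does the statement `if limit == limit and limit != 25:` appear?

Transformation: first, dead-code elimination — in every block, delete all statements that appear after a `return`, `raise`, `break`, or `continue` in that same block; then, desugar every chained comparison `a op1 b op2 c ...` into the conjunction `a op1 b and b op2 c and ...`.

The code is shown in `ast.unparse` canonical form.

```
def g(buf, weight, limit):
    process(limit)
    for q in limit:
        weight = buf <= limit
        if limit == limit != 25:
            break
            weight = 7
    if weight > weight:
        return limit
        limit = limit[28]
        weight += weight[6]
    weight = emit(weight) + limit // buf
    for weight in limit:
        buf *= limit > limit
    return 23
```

Transformed code:
def g(buf, weight, limit):
    process(limit)
    for q in limit:
        weight = buf <= limit
        if limit == limit and limit != 25:
            break
    if weight > weight:
        return limit
    weight = emit(weight) + limit // buf
    for weight in limit:
        buf *= limit > limit
    return 23

5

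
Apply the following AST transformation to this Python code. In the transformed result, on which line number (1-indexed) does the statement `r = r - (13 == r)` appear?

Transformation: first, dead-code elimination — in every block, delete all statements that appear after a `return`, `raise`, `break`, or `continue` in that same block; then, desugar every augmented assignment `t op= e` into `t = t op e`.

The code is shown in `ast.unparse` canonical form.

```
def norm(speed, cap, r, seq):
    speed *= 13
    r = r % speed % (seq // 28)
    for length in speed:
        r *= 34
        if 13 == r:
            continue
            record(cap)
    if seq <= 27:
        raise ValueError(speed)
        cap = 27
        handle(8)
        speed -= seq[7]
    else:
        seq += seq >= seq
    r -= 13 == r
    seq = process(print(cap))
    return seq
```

12

Transformed code:
def norm(speed, cap, r, seq):
    speed = speed * 13
    r = r % speed % (seq // 28)
    for length in speed:
        r = r * 34
        if 13 == r:
            continue
    if seq <= 27:
        raise ValueError(speed)
    else:
        seq = seq + (seq >= seq)
    r = r - (13 == r)
    seq = process(print(cap))
    return seq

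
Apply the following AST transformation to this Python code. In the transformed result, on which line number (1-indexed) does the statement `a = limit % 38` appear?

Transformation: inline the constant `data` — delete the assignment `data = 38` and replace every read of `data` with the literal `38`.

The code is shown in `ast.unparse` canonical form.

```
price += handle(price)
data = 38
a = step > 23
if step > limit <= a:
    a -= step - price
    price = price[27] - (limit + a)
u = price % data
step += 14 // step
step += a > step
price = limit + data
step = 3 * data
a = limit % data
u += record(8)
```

Transformed code:
price += handle(price)
a = step > 23
if step > limit <= a:
    a -= step - price
    price = price[27] - (limit + a)
u = price % 38
step += 14 // step
step += a > step
price = limit + 38
step = 3 * 38
a = limit % 38
u += record(8)

11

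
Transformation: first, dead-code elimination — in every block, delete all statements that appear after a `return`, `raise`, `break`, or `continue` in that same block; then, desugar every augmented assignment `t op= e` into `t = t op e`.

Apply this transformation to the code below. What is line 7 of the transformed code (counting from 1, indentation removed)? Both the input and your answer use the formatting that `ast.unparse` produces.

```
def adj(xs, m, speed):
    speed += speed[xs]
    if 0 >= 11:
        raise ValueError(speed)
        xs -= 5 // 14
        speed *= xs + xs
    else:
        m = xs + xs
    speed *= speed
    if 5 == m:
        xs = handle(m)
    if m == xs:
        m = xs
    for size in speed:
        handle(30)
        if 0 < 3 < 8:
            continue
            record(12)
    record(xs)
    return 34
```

speed = speed * speed

Transformed code:
def adj(xs, m, speed):
    speed = speed + speed[xs]
    if 0 >= 11:
        raise ValueError(speed)
    else:
        m = xs + xs
    speed = speed * speed
    if 5 == m:
        xs = handle(m)
    if m == xs:
        m = xs
    for size in speed:
        handle(30)
        if 0 < 3 < 8:
            continue
    record(xs)
    return 34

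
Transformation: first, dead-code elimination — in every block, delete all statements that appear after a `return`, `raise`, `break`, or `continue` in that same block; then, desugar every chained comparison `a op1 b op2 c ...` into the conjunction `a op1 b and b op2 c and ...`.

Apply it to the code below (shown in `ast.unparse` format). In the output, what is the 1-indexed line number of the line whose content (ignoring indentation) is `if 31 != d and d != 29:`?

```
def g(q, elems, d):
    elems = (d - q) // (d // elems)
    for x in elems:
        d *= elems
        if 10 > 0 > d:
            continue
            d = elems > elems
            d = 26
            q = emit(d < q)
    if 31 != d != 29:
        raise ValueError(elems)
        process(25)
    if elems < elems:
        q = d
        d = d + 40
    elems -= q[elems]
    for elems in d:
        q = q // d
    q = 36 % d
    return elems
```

Transformed code:
def g(q, elems, d):
    elems = (d - q) // (d // elems)
    for x in elems:
        d *= elems
        if 10 > 0 and 0 > d:
            continue
    if 31 != d and d != 29:
        raise ValueError(elems)
    if elems < elems:
        q = d
        d = d + 40
    elems -= q[elems]
    for elems in d:
        q = q // d
    q = 36 % d
    return elems

7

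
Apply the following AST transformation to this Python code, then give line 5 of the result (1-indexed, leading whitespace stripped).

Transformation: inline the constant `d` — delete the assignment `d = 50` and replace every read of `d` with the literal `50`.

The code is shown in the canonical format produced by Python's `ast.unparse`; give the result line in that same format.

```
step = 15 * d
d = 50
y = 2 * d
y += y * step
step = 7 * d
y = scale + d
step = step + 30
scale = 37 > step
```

Transformed code:
step = 15 * 50
y = 2 * 50
y += y * step
step = 7 * 50
y = scale + 50
step = step + 30
scale = 37 > step

y = scale + 50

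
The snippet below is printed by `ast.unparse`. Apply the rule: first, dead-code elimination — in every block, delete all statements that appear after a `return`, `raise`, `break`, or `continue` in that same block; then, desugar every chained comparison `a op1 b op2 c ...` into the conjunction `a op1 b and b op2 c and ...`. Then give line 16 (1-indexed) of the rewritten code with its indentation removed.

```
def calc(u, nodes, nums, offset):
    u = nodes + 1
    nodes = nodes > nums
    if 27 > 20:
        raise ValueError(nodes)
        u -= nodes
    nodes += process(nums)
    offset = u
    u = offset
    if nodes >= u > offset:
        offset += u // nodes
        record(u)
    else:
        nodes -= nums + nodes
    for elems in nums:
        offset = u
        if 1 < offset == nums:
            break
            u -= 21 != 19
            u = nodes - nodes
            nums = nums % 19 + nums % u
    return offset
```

Transformed code:
def calc(u, nodes, nums, offset):
    u = nodes + 1
    nodes = nodes > nums
    if 27 > 20:
        raise ValueError(nodes)
    nodes += process(nums)
    offset = u
    u = offset
    if nodes >= u and u > offset:
        offset += u // nodes
        record(u)
    else:
        nodes -= nums + nodes
    for elems in nums:
        offset = u
        if 1 < offset and offset == nums:
            break
    return offset

if 1 < offset and offset == nums:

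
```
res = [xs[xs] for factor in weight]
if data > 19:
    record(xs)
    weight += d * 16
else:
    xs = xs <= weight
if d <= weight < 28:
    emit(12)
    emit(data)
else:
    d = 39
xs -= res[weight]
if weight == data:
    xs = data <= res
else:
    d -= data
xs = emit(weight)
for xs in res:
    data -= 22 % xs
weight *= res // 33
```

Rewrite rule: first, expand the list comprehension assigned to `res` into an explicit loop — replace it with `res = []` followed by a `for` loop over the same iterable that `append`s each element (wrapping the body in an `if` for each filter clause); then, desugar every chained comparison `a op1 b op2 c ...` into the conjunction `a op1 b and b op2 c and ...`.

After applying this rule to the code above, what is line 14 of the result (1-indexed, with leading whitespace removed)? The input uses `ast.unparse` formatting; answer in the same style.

xs -= res[weight]

Transformed code:
res = []
for factor in weight:
    res.append(xs[xs])
if data > 19:
    record(xs)
    weight += d * 16
else:
    xs = xs <= weight
if d <= weight and weight < 28:
    emit(12)
    emit(data)
else:
    d = 39
xs -= res[weight]
if weight == data:
    xs = data <= res
else:
    d -= data
xs = emit(weight)
for xs in res:
    data -= 22 % xs
weight *= res // 33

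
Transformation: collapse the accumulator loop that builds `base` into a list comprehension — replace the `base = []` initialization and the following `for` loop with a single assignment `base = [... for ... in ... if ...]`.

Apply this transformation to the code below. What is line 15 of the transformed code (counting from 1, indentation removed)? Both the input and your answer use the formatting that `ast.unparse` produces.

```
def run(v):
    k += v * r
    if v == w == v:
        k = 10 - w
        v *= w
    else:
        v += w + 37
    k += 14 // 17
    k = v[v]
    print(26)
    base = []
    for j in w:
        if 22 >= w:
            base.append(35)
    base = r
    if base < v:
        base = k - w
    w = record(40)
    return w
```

w = record(40)

Transformed code:
def run(v):
    k += v * r
    if v == w == v:
        k = 10 - w
        v *= w
    else:
        v += w + 37
    k += 14 // 17
    k = v[v]
    print(26)
    base = [35 for j in w if 22 >= w]
    base = r
    if base < v:
        base = k - w
    w = record(40)
    return w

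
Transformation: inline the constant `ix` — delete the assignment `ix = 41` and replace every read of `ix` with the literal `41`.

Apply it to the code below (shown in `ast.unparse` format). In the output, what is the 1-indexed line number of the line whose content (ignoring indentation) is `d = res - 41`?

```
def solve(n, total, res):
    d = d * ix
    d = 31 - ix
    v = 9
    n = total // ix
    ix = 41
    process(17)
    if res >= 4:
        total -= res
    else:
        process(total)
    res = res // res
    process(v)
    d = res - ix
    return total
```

13

Transformed code:
def solve(n, total, res):
    d = d * 41
    d = 31 - 41
    v = 9
    n = total // 41
    process(17)
    if res >= 4:
        total -= res
    else:
        process(total)
    res = res // res
    process(v)
    d = res - 41
    return total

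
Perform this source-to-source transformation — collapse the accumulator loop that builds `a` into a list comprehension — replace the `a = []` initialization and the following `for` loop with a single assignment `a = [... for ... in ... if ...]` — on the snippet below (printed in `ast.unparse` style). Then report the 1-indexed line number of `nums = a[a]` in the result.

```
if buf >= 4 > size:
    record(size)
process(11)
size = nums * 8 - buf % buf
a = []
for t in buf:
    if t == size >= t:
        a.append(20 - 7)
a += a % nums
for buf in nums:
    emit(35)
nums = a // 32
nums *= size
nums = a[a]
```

11

Transformed code:
if buf >= 4 > size:
    record(size)
process(11)
size = nums * 8 - buf % buf
a = [20 - 7 for t in buf if t == size >= t]
a += a % nums
for buf in nums:
    emit(35)
nums = a // 32
nums *= size
nums = a[a]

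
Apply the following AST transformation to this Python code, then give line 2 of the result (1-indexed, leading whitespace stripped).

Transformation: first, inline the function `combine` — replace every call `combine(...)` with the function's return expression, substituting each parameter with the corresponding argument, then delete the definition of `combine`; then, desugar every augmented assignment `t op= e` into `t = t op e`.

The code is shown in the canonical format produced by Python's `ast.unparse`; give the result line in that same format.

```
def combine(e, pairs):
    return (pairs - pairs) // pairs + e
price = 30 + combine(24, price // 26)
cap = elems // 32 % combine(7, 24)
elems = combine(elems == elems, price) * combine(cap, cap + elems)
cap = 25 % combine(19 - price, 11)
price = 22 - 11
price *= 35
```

cap = elems // 32 % ((24 - 24) // 24 + 7)

Transformed code:
price = 30 + ((price // 26 - price // 26) // (price // 26) + 24)
cap = elems // 32 % ((24 - 24) // 24 + 7)
elems = ((price - price) // price + (elems == elems)) * ((cap + elems - (cap + elems)) // (cap + elems) + cap)
cap = 25 % ((11 - 11) // 11 + (19 - price))
price = 22 - 11
price = price * 35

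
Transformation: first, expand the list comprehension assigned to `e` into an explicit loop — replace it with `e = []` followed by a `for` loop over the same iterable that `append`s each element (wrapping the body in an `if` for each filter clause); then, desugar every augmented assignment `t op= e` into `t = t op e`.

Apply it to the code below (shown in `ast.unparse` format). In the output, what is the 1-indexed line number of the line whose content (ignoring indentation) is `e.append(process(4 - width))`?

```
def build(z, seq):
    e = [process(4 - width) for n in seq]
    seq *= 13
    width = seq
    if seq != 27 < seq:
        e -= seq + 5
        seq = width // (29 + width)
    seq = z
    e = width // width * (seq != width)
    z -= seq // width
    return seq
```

Transformed code:
def build(z, seq):
    e = []
    for n in seq:
        e.append(process(4 - width))
    seq = seq * 13
    width = seq
    if seq != 27 < seq:
        e = e - (seq + 5)
        seq = width // (29 + width)
    seq = z
    e = width // width * (seq != width)
    z = z - seq // width
    return seq

4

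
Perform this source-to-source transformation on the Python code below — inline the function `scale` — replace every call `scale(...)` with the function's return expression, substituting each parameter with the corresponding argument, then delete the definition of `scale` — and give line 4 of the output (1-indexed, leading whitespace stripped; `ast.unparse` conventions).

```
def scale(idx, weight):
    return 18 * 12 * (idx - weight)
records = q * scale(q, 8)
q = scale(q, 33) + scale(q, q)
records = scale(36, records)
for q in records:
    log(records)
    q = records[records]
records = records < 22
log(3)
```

for q in records:

Transformed code:
records = q * (18 * 12 * (q - 8))
q = 18 * 12 * (q - 33) + 18 * 12 * (q - q)
records = 18 * 12 * (36 - records)
for q in records:
    log(records)
    q = records[records]
records = records < 22
log(3)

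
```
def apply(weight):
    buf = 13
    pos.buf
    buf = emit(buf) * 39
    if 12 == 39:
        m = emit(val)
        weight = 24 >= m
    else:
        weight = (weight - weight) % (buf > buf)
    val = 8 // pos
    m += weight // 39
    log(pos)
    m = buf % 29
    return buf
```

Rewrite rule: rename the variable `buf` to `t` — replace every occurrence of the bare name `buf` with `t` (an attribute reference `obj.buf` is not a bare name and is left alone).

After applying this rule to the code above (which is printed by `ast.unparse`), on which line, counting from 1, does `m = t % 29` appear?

13

Transformed code:
def apply(weight):
    t = 13
    pos.buf
    t = emit(t) * 39
    if 12 == 39:
        m = emit(val)
        weight = 24 >= m
    else:
        weight = (weight - weight) % (t > t)
    val = 8 // pos
    m += weight // 39
    log(pos)
    m = t % 29
    return t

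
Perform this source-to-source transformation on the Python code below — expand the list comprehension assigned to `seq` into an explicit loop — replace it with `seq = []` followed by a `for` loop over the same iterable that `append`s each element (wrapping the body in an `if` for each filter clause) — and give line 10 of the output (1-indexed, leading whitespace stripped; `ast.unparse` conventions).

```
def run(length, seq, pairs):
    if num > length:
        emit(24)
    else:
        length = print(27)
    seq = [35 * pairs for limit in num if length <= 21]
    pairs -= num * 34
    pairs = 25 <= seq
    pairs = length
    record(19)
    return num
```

pairs -= num * 34

Transformed code:
def run(length, seq, pairs):
    if num > length:
        emit(24)
    else:
        length = print(27)
    seq = []
    for limit in num:
        if length <= 21:
            seq.append(35 * pairs)
    pairs -= num * 34
    pairs = 25 <= seq
    pairs = length
    record(19)
    return num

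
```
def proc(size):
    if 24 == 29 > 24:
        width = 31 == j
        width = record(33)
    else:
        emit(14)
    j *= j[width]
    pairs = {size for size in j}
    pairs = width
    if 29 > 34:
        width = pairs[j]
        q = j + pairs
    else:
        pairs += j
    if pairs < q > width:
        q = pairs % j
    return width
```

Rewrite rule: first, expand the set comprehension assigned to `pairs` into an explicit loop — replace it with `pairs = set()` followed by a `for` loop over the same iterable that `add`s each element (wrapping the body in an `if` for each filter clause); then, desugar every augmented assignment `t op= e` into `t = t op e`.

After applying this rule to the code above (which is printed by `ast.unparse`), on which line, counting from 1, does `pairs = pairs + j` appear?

16

Transformed code:
def proc(size):
    if 24 == 29 > 24:
        width = 31 == j
        width = record(33)
    else:
        emit(14)
    j = j * j[width]
    pairs = set()
    for size in j:
        pairs.add(size)
    pairs = width
    if 29 > 34:
        width = pairs[j]
        q = j + pairs
    else:
        pairs = pairs + j
    if pairs < q > width:
        q = pairs % j
    return width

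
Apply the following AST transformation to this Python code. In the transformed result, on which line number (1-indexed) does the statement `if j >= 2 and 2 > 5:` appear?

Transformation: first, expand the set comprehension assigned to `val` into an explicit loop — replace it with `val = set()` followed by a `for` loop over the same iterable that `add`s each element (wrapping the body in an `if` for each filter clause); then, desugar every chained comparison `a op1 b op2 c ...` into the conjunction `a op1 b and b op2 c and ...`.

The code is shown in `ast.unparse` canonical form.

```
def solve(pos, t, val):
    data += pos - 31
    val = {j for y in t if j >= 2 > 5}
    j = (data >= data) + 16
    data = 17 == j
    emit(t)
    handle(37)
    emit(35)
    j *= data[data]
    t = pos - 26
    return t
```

Transformed code:
def solve(pos, t, val):
    data += pos - 31
    val = set()
    for y in t:
        if j >= 2 and 2 > 5:
            val.add(j)
    j = (data >= data) + 16
    data = 17 == j
    emit(t)
    handle(37)
    emit(35)
    j *= data[data]
    t = pos - 26
    return t

5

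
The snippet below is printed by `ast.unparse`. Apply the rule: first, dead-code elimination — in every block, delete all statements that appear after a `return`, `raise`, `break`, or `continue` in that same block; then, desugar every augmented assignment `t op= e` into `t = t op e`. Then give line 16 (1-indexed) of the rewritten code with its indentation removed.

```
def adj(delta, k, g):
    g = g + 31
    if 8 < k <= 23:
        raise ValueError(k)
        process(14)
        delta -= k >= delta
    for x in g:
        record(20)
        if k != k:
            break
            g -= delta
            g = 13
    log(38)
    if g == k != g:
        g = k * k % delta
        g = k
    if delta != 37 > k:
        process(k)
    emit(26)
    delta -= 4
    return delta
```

delta = delta - 4

Transformed code:
def adj(delta, k, g):
    g = g + 31
    if 8 < k <= 23:
        raise ValueError(k)
    for x in g:
        record(20)
        if k != k:
            break
    log(38)
    if g == k != g:
        g = k * k % delta
        g = k
    if delta != 37 > k:
        process(k)
    emit(26)
    delta = delta - 4
    return delta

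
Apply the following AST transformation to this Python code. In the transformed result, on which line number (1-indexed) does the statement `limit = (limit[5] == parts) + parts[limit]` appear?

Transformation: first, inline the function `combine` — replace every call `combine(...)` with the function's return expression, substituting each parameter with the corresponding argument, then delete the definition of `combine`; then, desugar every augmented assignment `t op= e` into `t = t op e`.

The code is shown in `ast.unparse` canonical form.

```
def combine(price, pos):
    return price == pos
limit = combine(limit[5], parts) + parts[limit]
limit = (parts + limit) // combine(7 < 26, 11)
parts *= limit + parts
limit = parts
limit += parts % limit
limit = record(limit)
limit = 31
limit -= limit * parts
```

1

Transformed code:
limit = (limit[5] == parts) + parts[limit]
limit = (parts + limit) // ((7 < 26) == 11)
parts = parts * (limit + parts)
limit = parts
limit = limit + parts % limit
limit = record(limit)
limit = 31
limit = limit - limit * parts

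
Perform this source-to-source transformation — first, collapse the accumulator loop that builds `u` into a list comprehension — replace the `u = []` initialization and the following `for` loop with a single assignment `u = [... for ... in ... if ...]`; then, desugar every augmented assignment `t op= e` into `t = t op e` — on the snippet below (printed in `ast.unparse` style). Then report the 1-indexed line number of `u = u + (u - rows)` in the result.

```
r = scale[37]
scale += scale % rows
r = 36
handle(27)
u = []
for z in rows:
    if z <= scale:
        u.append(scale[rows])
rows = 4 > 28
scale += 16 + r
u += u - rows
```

Transformed code:
r = scale[37]
scale = scale + scale % rows
r = 36
handle(27)
u = [scale[rows] for z in rows if z <= scale]
rows = 4 > 28
scale = scale + (16 + r)
u = u + (u - rows)

8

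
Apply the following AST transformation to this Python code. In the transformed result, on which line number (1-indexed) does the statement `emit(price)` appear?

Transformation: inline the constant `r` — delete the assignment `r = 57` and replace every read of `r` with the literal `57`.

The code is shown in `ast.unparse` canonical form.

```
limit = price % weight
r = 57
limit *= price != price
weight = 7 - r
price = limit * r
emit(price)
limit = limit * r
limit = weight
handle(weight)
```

Transformed code:
limit = price % weight
limit *= price != price
weight = 7 - 57
price = limit * 57
emit(price)
limit = limit * 57
limit = weight
handle(weight)

5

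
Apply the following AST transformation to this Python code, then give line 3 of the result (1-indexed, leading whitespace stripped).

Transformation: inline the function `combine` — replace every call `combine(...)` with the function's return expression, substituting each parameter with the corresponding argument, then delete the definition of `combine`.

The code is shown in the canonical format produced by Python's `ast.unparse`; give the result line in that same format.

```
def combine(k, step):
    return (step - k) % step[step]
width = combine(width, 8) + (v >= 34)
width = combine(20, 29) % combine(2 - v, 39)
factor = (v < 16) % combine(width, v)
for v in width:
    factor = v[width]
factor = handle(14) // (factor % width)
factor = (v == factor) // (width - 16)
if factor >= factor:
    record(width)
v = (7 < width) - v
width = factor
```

Transformed code:
width = (8 - width) % 8[8] + (v >= 34)
width = (29 - 20) % 29[29] % ((39 - (2 - v)) % 39[39])
factor = (v < 16) % ((v - width) % v[v])
for v in width:
    factor = v[width]
factor = handle(14) // (factor % width)
factor = (v == factor) // (width - 16)
if factor >= factor:
    record(width)
v = (7 < width) - v
width = factor

factor = (v < 16) % ((v - width) % v[v])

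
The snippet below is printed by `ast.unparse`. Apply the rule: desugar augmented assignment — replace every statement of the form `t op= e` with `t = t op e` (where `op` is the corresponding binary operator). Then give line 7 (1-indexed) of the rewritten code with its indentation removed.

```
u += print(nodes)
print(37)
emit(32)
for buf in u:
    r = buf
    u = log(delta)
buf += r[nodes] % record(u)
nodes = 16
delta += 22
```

buf = buf + r[nodes] % record(u)

Transformed code:
u = u + print(nodes)
print(37)
emit(32)
for buf in u:
    r = buf
    u = log(delta)
buf = buf + r[nodes] % record(u)
nodes = 16
delta = delta + 22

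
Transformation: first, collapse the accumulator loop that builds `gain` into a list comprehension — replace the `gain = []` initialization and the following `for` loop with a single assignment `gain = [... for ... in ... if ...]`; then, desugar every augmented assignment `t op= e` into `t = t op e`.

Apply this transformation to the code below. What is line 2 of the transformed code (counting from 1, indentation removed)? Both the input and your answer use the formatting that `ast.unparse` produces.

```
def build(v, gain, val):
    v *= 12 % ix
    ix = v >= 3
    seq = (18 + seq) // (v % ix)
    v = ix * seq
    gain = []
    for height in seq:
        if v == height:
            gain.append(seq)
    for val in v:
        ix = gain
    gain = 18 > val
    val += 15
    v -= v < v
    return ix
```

Transformed code:
def build(v, gain, val):
    v = v * (12 % ix)
    ix = v >= 3
    seq = (18 + seq) // (v % ix)
    v = ix * seq
    gain = [seq for height in seq if v == height]
    for val in v:
        ix = gain
    gain = 18 > val
    val = val + 15
    v = v - (v < v)
    return ix

v = v * (12 % ix)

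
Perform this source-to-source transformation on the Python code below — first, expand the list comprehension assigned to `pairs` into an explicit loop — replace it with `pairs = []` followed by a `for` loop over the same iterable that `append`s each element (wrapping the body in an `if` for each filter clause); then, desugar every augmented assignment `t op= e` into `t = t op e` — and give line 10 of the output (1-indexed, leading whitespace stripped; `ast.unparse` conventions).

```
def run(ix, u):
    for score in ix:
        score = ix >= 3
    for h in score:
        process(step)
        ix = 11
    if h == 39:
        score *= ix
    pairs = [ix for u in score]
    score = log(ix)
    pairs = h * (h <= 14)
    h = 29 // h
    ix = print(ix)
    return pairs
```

Transformed code:
def run(ix, u):
    for score in ix:
        score = ix >= 3
    for h in score:
        process(step)
        ix = 11
    if h == 39:
        score = score * ix
    pairs = []
    for u in score:
        pairs.append(ix)
    score = log(ix)
    pairs = h * (h <= 14)
    h = 29 // h
    ix = print(ix)
    return pairs

for u in score:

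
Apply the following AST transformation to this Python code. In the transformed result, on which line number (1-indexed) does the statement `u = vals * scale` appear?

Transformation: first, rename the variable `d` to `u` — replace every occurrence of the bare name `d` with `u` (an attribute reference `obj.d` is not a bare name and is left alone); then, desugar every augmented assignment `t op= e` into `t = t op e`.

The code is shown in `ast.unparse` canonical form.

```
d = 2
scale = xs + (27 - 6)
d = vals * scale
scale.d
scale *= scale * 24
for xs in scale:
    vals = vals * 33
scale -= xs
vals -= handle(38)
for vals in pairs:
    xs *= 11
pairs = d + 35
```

Transformed code:
u = 2
scale = xs + (27 - 6)
u = vals * scale
scale.d
scale = scale * (scale * 24)
for xs in scale:
    vals = vals * 33
scale = scale - xs
vals = vals - handle(38)
for vals in pairs:
    xs = xs * 11
pairs = u + 35

3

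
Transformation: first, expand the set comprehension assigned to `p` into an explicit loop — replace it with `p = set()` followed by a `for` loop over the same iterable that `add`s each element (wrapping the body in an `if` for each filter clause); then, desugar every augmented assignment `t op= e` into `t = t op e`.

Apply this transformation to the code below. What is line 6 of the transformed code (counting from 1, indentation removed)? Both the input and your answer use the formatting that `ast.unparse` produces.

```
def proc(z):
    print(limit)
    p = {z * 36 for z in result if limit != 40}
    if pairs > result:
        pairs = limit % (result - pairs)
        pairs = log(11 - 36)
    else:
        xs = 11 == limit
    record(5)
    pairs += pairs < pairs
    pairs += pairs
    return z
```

p.add(z * 36)

Transformed code:
def proc(z):
    print(limit)
    p = set()
    for z in result:
        if limit != 40:
            p.add(z * 36)
    if pairs > result:
        pairs = limit % (result - pairs)
        pairs = log(11 - 36)
    else:
        xs = 11 == limit
    record(5)
    pairs = pairs + (pairs < pairs)
    pairs = pairs + pairs
    return z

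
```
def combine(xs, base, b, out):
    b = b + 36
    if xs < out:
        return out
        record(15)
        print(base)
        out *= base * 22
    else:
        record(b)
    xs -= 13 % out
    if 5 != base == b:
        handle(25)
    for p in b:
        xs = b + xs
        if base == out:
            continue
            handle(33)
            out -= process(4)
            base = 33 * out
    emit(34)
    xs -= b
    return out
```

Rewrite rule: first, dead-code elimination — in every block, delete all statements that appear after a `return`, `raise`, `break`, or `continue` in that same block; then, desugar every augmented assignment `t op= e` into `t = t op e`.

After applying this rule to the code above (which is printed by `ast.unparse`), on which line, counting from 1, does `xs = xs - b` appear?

Transformed code:
def combine(xs, base, b, out):
    b = b + 36
    if xs < out:
        return out
    else:
        record(b)
    xs = xs - 13 % out
    if 5 != base == b:
        handle(25)
    for p in b:
        xs = b + xs
        if base == out:
            continue
    emit(34)
    xs = xs - b
    return out

15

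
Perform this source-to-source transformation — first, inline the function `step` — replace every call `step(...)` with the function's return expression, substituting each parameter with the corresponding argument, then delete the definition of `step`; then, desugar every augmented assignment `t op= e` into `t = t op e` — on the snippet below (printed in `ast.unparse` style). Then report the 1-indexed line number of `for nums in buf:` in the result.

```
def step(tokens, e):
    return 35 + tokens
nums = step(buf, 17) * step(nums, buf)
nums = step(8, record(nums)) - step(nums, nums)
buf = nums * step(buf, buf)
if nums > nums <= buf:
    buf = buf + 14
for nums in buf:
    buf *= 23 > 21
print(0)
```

6

Transformed code:
nums = (35 + buf) * (35 + nums)
nums = 35 + 8 - (35 + nums)
buf = nums * (35 + buf)
if nums > nums <= buf:
    buf = buf + 14
for nums in buf:
    buf = buf * (23 > 21)
print(0)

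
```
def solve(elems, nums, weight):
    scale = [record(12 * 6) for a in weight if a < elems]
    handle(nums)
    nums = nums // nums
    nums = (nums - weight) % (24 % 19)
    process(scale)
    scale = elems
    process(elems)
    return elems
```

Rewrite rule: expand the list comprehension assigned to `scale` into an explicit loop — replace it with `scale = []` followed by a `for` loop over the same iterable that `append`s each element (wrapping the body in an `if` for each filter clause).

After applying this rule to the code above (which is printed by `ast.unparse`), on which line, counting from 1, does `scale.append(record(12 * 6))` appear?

Transformed code:
def solve(elems, nums, weight):
    scale = []
    for a in weight:
        if a < elems:
            scale.append(record(12 * 6))
    handle(nums)
    nums = nums // nums
    nums = (nums - weight) % (24 % 19)
    process(scale)
    scale = elems
    process(elems)
    return elems

5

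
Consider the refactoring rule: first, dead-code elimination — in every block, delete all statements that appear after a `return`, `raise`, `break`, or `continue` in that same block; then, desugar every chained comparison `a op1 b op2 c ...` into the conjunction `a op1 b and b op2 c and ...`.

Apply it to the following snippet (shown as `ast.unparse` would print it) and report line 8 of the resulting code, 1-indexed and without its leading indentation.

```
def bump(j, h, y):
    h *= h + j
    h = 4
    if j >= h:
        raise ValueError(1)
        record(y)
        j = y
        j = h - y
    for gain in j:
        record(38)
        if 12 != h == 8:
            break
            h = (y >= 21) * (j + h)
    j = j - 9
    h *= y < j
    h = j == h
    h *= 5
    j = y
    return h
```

Transformed code:
def bump(j, h, y):
    h *= h + j
    h = 4
    if j >= h:
        raise ValueError(1)
    for gain in j:
        record(38)
        if 12 != h and h == 8:
            break
    j = j - 9
    h *= y < j
    h = j == h
    h *= 5
    j = y
    return h

if 12 != h and h == 8:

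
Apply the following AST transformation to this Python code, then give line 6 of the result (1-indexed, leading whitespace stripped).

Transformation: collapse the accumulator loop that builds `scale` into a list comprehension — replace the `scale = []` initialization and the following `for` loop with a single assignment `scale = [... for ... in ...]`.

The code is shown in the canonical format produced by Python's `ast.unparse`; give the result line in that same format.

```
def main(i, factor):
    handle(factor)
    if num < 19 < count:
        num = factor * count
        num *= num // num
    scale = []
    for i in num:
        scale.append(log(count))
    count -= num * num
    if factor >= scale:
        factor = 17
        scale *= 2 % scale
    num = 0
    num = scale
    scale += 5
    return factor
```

scale = [log(count) for i in num]

Transformed code:
def main(i, factor):
    handle(factor)
    if num < 19 < count:
        num = factor * count
        num *= num // num
    scale = [log(count) for i in num]
    count -= num * num
    if factor >= scale:
        factor = 17
        scale *= 2 % scale
    num = 0
    num = scale
    scale += 5
    return factor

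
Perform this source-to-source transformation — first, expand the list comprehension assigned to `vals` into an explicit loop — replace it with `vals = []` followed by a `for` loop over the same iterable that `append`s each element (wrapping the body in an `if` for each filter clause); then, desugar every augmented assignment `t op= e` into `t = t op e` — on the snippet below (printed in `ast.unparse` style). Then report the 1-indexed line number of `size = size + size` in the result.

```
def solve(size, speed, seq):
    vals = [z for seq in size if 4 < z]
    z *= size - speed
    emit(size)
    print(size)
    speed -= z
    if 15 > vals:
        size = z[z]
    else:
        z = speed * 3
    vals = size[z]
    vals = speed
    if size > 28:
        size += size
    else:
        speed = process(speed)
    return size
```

Transformed code:
def solve(size, speed, seq):
    vals = []
    for seq in size:
        if 4 < z:
            vals.append(z)
    z = z * (size - speed)
    emit(size)
    print(size)
    speed = speed - z
    if 15 > vals:
        size = z[z]
    else:
        z = speed * 3
    vals = size[z]
    vals = speed
    if size > 28:
        size = size + size
    else:
        speed = process(speed)
    return size

17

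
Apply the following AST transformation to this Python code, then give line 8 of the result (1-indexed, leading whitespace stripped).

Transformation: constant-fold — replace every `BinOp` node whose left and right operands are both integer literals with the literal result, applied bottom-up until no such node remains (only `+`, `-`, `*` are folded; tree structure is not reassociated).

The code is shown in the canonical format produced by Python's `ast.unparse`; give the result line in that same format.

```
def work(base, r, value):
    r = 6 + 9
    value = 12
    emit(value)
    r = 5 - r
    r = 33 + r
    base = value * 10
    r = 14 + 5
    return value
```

r = 19

Transformed code:
def work(base, r, value):
    r = 15
    value = 12
    emit(value)
    r = 5 - r
    r = 33 + r
    base = value * 10
    r = 19
    return value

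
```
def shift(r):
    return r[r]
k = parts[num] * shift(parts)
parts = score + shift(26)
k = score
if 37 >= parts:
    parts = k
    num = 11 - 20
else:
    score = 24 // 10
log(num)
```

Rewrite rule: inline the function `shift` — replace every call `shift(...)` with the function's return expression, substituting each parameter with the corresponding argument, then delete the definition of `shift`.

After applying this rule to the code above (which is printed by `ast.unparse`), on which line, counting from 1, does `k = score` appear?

Transformed code:
k = parts[num] * parts[parts]
parts = score + 26[26]
k = score
if 37 >= parts:
    parts = k
    num = 11 - 20
else:
    score = 24 // 10
log(num)

3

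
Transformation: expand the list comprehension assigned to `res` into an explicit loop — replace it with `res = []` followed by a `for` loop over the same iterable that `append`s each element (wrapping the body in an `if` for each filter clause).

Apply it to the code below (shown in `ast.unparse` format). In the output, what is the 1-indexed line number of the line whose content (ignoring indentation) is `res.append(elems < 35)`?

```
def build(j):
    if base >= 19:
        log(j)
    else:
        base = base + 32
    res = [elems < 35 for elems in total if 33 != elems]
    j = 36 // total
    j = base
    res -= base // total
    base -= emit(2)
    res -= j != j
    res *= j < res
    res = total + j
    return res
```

Transformed code:
def build(j):
    if base >= 19:
        log(j)
    else:
        base = base + 32
    res = []
    for elems in total:
        if 33 != elems:
            res.append(elems < 35)
    j = 36 // total
    j = base
    res -= base // total
    base -= emit(2)
    res -= j != j
    res *= j < res
    res = total + j
    return res

9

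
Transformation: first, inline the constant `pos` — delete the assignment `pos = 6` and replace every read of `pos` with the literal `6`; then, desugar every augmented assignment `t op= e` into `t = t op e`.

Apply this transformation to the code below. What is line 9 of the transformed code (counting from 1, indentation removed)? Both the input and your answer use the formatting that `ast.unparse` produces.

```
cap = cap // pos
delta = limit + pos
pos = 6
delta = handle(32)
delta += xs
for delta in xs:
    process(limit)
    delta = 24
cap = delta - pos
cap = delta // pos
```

cap = delta // 6

Transformed code:
cap = cap // 6
delta = limit + 6
delta = handle(32)
delta = delta + xs
for delta in xs:
    process(limit)
    delta = 24
cap = delta - 6
cap = delta // 6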